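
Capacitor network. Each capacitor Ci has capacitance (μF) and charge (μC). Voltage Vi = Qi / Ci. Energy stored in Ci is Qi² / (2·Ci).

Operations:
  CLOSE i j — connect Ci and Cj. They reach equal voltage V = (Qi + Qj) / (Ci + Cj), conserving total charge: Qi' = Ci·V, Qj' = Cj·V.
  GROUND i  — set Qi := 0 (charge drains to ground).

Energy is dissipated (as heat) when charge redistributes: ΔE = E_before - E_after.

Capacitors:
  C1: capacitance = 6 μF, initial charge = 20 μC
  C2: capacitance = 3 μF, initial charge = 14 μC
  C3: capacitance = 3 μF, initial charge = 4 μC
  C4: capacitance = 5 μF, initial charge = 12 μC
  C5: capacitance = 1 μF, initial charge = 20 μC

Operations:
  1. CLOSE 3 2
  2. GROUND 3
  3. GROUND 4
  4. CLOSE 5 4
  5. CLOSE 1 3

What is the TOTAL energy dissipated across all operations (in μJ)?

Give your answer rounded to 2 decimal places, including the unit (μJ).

Initial: C1(6μF, Q=20μC, V=3.33V), C2(3μF, Q=14μC, V=4.67V), C3(3μF, Q=4μC, V=1.33V), C4(5μF, Q=12μC, V=2.40V), C5(1μF, Q=20μC, V=20.00V)
Op 1: CLOSE 3-2: Q_total=18.00, C_total=6.00, V=3.00; Q3=9.00, Q2=9.00; dissipated=8.333
Op 2: GROUND 3: Q3=0; energy lost=13.500
Op 3: GROUND 4: Q4=0; energy lost=14.400
Op 4: CLOSE 5-4: Q_total=20.00, C_total=6.00, V=3.33; Q5=3.33, Q4=16.67; dissipated=166.667
Op 5: CLOSE 1-3: Q_total=20.00, C_total=9.00, V=2.22; Q1=13.33, Q3=6.67; dissipated=11.111
Total dissipated: 214.011 μJ

Answer: 214.01 μJ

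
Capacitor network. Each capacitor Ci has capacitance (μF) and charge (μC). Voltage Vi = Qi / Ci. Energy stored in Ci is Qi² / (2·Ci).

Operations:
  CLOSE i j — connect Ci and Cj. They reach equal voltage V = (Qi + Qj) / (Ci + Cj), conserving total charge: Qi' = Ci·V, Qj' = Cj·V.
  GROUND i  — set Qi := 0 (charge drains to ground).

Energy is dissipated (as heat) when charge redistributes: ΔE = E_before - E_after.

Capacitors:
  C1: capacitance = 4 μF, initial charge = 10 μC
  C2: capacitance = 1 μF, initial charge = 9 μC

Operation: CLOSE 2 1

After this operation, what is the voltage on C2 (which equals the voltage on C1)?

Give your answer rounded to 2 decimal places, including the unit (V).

Initial: C1(4μF, Q=10μC, V=2.50V), C2(1μF, Q=9μC, V=9.00V)
Op 1: CLOSE 2-1: Q_total=19.00, C_total=5.00, V=3.80; Q2=3.80, Q1=15.20; dissipated=16.900

Answer: 3.80 V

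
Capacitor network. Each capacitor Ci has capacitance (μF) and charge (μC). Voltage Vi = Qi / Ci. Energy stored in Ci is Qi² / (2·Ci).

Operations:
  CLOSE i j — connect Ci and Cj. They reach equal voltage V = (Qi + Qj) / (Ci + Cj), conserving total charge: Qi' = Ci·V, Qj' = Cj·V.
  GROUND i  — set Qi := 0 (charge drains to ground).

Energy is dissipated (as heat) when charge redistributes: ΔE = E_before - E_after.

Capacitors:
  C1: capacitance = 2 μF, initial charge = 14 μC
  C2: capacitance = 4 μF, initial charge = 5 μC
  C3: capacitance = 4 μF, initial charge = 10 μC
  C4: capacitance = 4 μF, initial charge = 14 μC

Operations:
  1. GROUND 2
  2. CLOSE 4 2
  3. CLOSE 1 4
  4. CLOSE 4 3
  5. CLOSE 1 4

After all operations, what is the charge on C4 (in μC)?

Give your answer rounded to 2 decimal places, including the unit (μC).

Answer: 12.67 μC

Derivation:
Initial: C1(2μF, Q=14μC, V=7.00V), C2(4μF, Q=5μC, V=1.25V), C3(4μF, Q=10μC, V=2.50V), C4(4μF, Q=14μC, V=3.50V)
Op 1: GROUND 2: Q2=0; energy lost=3.125
Op 2: CLOSE 4-2: Q_total=14.00, C_total=8.00, V=1.75; Q4=7.00, Q2=7.00; dissipated=12.250
Op 3: CLOSE 1-4: Q_total=21.00, C_total=6.00, V=3.50; Q1=7.00, Q4=14.00; dissipated=18.375
Op 4: CLOSE 4-3: Q_total=24.00, C_total=8.00, V=3.00; Q4=12.00, Q3=12.00; dissipated=1.000
Op 5: CLOSE 1-4: Q_total=19.00, C_total=6.00, V=3.17; Q1=6.33, Q4=12.67; dissipated=0.167
Final charges: Q1=6.33, Q2=7.00, Q3=12.00, Q4=12.67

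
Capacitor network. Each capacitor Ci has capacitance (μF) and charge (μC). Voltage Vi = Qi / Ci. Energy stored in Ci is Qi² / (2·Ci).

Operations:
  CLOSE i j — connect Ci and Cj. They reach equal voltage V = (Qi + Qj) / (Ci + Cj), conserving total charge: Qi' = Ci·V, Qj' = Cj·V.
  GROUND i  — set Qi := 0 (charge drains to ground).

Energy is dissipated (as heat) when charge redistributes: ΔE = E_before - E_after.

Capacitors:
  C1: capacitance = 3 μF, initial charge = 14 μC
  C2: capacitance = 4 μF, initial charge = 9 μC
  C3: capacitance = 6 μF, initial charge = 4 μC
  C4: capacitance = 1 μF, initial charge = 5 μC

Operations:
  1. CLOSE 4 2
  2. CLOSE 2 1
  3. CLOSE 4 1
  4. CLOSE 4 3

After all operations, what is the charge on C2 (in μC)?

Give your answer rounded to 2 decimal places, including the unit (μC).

Answer: 14.40 μC

Derivation:
Initial: C1(3μF, Q=14μC, V=4.67V), C2(4μF, Q=9μC, V=2.25V), C3(6μF, Q=4μC, V=0.67V), C4(1μF, Q=5μC, V=5.00V)
Op 1: CLOSE 4-2: Q_total=14.00, C_total=5.00, V=2.80; Q4=2.80, Q2=11.20; dissipated=3.025
Op 2: CLOSE 2-1: Q_total=25.20, C_total=7.00, V=3.60; Q2=14.40, Q1=10.80; dissipated=2.987
Op 3: CLOSE 4-1: Q_total=13.60, C_total=4.00, V=3.40; Q4=3.40, Q1=10.20; dissipated=0.240
Op 4: CLOSE 4-3: Q_total=7.40, C_total=7.00, V=1.06; Q4=1.06, Q3=6.34; dissipated=3.202
Final charges: Q1=10.20, Q2=14.40, Q3=6.34, Q4=1.06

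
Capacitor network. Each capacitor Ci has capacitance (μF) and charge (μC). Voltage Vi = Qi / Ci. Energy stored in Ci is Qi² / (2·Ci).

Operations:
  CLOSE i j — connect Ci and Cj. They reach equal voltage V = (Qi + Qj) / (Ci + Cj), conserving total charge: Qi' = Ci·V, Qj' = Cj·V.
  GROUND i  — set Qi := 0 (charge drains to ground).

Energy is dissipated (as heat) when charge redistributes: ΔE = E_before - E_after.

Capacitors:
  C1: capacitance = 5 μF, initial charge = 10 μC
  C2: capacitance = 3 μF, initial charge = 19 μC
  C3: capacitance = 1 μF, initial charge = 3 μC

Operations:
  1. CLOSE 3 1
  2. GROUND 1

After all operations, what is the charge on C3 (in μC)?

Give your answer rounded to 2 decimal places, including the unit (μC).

Answer: 2.17 μC

Derivation:
Initial: C1(5μF, Q=10μC, V=2.00V), C2(3μF, Q=19μC, V=6.33V), C3(1μF, Q=3μC, V=3.00V)
Op 1: CLOSE 3-1: Q_total=13.00, C_total=6.00, V=2.17; Q3=2.17, Q1=10.83; dissipated=0.417
Op 2: GROUND 1: Q1=0; energy lost=11.736
Final charges: Q1=0.00, Q2=19.00, Q3=2.17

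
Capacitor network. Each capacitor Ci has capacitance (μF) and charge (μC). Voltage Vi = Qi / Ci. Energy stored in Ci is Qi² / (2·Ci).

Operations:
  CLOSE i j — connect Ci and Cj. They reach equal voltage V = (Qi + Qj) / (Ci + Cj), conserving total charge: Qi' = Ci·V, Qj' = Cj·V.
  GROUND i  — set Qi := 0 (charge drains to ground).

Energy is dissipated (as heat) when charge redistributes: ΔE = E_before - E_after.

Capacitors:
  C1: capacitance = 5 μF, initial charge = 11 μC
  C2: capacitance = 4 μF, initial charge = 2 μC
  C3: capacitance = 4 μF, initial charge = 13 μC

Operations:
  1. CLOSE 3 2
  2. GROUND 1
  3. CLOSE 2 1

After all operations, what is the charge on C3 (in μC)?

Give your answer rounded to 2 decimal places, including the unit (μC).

Initial: C1(5μF, Q=11μC, V=2.20V), C2(4μF, Q=2μC, V=0.50V), C3(4μF, Q=13μC, V=3.25V)
Op 1: CLOSE 3-2: Q_total=15.00, C_total=8.00, V=1.88; Q3=7.50, Q2=7.50; dissipated=7.562
Op 2: GROUND 1: Q1=0; energy lost=12.100
Op 3: CLOSE 2-1: Q_total=7.50, C_total=9.00, V=0.83; Q2=3.33, Q1=4.17; dissipated=3.906
Final charges: Q1=4.17, Q2=3.33, Q3=7.50

Answer: 7.50 μC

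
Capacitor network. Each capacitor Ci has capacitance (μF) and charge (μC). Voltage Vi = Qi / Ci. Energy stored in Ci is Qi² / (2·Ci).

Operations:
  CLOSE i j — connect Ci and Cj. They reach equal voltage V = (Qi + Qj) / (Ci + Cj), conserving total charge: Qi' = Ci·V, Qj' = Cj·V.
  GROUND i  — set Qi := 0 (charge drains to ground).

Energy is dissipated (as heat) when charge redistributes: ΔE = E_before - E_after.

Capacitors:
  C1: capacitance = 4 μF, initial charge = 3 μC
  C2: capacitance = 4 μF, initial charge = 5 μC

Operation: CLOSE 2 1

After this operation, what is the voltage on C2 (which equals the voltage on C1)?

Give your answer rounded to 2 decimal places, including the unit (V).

Initial: C1(4μF, Q=3μC, V=0.75V), C2(4μF, Q=5μC, V=1.25V)
Op 1: CLOSE 2-1: Q_total=8.00, C_total=8.00, V=1.00; Q2=4.00, Q1=4.00; dissipated=0.250

Answer: 1.00 V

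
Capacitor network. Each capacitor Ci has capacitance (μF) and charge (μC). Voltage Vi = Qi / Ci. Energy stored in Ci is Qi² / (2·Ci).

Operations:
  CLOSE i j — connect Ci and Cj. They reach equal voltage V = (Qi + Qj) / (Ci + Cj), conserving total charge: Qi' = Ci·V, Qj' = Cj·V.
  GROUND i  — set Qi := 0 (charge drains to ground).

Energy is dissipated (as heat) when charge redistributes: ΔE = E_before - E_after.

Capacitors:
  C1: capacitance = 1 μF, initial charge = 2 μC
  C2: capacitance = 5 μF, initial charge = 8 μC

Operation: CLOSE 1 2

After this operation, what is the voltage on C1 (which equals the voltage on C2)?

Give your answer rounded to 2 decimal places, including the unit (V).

Answer: 1.67 V

Derivation:
Initial: C1(1μF, Q=2μC, V=2.00V), C2(5μF, Q=8μC, V=1.60V)
Op 1: CLOSE 1-2: Q_total=10.00, C_total=6.00, V=1.67; Q1=1.67, Q2=8.33; dissipated=0.067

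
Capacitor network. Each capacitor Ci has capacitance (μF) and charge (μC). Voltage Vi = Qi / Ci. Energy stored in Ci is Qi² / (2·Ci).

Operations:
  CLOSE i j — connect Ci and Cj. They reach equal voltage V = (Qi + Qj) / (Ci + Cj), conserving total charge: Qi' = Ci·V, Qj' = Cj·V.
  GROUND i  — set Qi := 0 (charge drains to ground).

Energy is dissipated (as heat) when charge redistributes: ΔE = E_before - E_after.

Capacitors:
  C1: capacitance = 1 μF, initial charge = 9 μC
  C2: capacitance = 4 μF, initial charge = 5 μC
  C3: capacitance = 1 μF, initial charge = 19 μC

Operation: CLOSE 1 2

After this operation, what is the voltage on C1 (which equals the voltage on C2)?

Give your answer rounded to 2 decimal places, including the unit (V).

Answer: 2.80 V

Derivation:
Initial: C1(1μF, Q=9μC, V=9.00V), C2(4μF, Q=5μC, V=1.25V), C3(1μF, Q=19μC, V=19.00V)
Op 1: CLOSE 1-2: Q_total=14.00, C_total=5.00, V=2.80; Q1=2.80, Q2=11.20; dissipated=24.025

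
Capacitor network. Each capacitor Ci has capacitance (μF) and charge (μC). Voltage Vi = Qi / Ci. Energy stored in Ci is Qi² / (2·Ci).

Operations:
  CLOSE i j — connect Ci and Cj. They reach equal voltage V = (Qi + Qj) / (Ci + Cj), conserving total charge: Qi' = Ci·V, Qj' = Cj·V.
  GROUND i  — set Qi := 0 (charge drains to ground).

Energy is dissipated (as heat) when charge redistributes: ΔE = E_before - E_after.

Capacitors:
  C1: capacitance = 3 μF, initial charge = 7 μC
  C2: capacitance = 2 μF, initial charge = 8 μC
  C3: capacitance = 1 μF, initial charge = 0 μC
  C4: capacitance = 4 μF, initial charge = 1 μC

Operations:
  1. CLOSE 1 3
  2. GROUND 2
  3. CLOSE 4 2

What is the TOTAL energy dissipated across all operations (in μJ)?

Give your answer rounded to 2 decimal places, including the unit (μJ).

Answer: 18.08 μJ

Derivation:
Initial: C1(3μF, Q=7μC, V=2.33V), C2(2μF, Q=8μC, V=4.00V), C3(1μF, Q=0μC, V=0.00V), C4(4μF, Q=1μC, V=0.25V)
Op 1: CLOSE 1-3: Q_total=7.00, C_total=4.00, V=1.75; Q1=5.25, Q3=1.75; dissipated=2.042
Op 2: GROUND 2: Q2=0; energy lost=16.000
Op 3: CLOSE 4-2: Q_total=1.00, C_total=6.00, V=0.17; Q4=0.67, Q2=0.33; dissipated=0.042
Total dissipated: 18.083 μJ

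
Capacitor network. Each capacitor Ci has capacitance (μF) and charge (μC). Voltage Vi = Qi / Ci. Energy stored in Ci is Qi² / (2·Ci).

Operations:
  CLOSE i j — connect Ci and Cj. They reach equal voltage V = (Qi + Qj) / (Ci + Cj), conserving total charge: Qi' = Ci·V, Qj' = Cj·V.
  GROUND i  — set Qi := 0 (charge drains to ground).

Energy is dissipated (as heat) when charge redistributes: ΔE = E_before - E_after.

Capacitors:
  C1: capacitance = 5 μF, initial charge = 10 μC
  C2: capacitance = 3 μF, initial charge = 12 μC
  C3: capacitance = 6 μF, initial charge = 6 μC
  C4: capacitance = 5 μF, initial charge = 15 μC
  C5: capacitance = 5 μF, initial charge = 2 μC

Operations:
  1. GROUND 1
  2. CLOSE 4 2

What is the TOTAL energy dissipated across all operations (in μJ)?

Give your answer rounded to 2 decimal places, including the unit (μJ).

Initial: C1(5μF, Q=10μC, V=2.00V), C2(3μF, Q=12μC, V=4.00V), C3(6μF, Q=6μC, V=1.00V), C4(5μF, Q=15μC, V=3.00V), C5(5μF, Q=2μC, V=0.40V)
Op 1: GROUND 1: Q1=0; energy lost=10.000
Op 2: CLOSE 4-2: Q_total=27.00, C_total=8.00, V=3.38; Q4=16.88, Q2=10.12; dissipated=0.938
Total dissipated: 10.938 μJ

Answer: 10.94 μJ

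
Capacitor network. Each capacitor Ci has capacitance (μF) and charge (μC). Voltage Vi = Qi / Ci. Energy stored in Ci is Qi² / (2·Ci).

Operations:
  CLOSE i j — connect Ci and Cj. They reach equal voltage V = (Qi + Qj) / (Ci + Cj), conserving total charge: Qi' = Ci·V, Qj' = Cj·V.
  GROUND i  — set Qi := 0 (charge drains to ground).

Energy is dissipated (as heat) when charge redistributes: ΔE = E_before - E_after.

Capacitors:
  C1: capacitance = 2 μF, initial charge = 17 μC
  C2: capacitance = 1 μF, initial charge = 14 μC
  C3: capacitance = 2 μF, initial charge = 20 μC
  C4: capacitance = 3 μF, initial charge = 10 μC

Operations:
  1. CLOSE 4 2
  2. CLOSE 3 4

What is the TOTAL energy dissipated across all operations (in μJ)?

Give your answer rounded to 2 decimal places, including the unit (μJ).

Initial: C1(2μF, Q=17μC, V=8.50V), C2(1μF, Q=14μC, V=14.00V), C3(2μF, Q=20μC, V=10.00V), C4(3μF, Q=10μC, V=3.33V)
Op 1: CLOSE 4-2: Q_total=24.00, C_total=4.00, V=6.00; Q4=18.00, Q2=6.00; dissipated=42.667
Op 2: CLOSE 3-4: Q_total=38.00, C_total=5.00, V=7.60; Q3=15.20, Q4=22.80; dissipated=9.600
Total dissipated: 52.267 μJ

Answer: 52.27 μJ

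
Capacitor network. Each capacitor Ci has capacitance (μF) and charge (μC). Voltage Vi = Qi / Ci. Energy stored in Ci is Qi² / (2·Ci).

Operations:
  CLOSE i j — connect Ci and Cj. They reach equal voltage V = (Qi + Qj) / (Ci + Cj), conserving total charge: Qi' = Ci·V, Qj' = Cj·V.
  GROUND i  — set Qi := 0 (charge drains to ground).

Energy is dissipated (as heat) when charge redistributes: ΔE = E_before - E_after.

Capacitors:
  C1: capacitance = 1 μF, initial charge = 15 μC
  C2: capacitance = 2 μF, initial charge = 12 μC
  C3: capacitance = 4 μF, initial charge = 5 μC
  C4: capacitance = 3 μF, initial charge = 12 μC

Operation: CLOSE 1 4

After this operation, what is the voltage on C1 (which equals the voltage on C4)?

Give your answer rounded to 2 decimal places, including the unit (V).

Initial: C1(1μF, Q=15μC, V=15.00V), C2(2μF, Q=12μC, V=6.00V), C3(4μF, Q=5μC, V=1.25V), C4(3μF, Q=12μC, V=4.00V)
Op 1: CLOSE 1-4: Q_total=27.00, C_total=4.00, V=6.75; Q1=6.75, Q4=20.25; dissipated=45.375

Answer: 6.75 V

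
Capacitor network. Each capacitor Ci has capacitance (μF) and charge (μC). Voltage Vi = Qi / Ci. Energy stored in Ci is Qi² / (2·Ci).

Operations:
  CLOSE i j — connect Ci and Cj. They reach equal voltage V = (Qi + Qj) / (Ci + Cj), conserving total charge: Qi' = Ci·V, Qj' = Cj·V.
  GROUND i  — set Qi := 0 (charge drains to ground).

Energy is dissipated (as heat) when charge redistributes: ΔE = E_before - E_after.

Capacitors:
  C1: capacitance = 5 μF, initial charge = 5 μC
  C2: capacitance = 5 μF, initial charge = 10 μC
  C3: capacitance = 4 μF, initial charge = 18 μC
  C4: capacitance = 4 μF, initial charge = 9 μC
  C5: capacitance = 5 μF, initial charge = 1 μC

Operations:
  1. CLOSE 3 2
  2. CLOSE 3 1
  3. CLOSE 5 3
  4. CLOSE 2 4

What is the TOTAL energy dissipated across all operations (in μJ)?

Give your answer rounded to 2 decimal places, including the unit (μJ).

Answer: 16.08 μJ

Derivation:
Initial: C1(5μF, Q=5μC, V=1.00V), C2(5μF, Q=10μC, V=2.00V), C3(4μF, Q=18μC, V=4.50V), C4(4μF, Q=9μC, V=2.25V), C5(5μF, Q=1μC, V=0.20V)
Op 1: CLOSE 3-2: Q_total=28.00, C_total=9.00, V=3.11; Q3=12.44, Q2=15.56; dissipated=6.944
Op 2: CLOSE 3-1: Q_total=17.44, C_total=9.00, V=1.94; Q3=7.75, Q1=9.69; dissipated=4.952
Op 3: CLOSE 5-3: Q_total=8.75, C_total=9.00, V=0.97; Q5=4.86, Q3=3.89; dissipated=3.357
Op 4: CLOSE 2-4: Q_total=24.56, C_total=9.00, V=2.73; Q2=13.64, Q4=10.91; dissipated=0.824
Total dissipated: 16.078 μJ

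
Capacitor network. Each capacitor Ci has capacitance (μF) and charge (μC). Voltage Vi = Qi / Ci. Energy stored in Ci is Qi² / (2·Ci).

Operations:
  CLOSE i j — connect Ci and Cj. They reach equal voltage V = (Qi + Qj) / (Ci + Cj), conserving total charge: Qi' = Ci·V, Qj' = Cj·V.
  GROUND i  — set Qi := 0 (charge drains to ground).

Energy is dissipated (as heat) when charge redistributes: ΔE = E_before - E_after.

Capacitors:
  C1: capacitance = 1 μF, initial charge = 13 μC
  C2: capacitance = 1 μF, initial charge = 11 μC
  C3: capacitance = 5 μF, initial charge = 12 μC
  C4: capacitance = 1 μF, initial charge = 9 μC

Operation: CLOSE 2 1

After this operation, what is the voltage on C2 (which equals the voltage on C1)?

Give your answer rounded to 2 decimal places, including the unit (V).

Answer: 12.00 V

Derivation:
Initial: C1(1μF, Q=13μC, V=13.00V), C2(1μF, Q=11μC, V=11.00V), C3(5μF, Q=12μC, V=2.40V), C4(1μF, Q=9μC, V=9.00V)
Op 1: CLOSE 2-1: Q_total=24.00, C_total=2.00, V=12.00; Q2=12.00, Q1=12.00; dissipated=1.000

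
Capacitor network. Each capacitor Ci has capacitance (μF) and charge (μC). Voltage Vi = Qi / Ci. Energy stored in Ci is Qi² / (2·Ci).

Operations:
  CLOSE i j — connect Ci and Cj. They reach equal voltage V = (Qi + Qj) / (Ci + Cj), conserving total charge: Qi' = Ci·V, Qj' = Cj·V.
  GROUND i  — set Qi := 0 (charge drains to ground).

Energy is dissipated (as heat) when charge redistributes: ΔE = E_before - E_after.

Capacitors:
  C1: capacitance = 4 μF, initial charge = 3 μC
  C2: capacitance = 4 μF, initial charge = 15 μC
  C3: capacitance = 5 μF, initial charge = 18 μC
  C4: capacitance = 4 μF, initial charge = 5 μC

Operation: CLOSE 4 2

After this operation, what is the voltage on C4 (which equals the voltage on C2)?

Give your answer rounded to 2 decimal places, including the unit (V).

Answer: 2.50 V

Derivation:
Initial: C1(4μF, Q=3μC, V=0.75V), C2(4μF, Q=15μC, V=3.75V), C3(5μF, Q=18μC, V=3.60V), C4(4μF, Q=5μC, V=1.25V)
Op 1: CLOSE 4-2: Q_total=20.00, C_total=8.00, V=2.50; Q4=10.00, Q2=10.00; dissipated=6.250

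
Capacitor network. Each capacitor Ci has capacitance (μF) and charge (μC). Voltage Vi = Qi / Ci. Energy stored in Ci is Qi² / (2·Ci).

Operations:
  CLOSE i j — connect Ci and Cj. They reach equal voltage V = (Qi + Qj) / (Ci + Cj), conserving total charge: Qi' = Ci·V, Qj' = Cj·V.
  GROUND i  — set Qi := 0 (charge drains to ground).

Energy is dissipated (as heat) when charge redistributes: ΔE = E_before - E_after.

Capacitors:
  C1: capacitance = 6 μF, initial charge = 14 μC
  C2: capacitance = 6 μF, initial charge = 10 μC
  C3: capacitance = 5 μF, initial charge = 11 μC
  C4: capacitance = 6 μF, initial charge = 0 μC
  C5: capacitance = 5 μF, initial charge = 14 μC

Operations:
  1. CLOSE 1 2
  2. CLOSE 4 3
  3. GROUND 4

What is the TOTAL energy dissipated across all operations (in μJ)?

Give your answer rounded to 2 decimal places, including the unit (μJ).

Initial: C1(6μF, Q=14μC, V=2.33V), C2(6μF, Q=10μC, V=1.67V), C3(5μF, Q=11μC, V=2.20V), C4(6μF, Q=0μC, V=0.00V), C5(5μF, Q=14μC, V=2.80V)
Op 1: CLOSE 1-2: Q_total=24.00, C_total=12.00, V=2.00; Q1=12.00, Q2=12.00; dissipated=0.667
Op 2: CLOSE 4-3: Q_total=11.00, C_total=11.00, V=1.00; Q4=6.00, Q3=5.00; dissipated=6.600
Op 3: GROUND 4: Q4=0; energy lost=3.000
Total dissipated: 10.267 μJ

Answer: 10.27 μJ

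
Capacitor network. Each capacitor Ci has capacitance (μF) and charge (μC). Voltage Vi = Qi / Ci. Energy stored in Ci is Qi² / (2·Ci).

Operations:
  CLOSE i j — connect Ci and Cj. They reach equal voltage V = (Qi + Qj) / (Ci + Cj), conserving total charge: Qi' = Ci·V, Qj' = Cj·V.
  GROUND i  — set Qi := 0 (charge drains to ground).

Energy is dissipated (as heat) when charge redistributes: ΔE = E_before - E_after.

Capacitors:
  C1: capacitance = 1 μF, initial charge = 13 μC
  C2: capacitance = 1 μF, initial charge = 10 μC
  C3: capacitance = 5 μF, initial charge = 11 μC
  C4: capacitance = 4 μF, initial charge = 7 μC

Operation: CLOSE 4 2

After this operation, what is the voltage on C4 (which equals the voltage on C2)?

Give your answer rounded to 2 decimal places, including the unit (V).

Initial: C1(1μF, Q=13μC, V=13.00V), C2(1μF, Q=10μC, V=10.00V), C3(5μF, Q=11μC, V=2.20V), C4(4μF, Q=7μC, V=1.75V)
Op 1: CLOSE 4-2: Q_total=17.00, C_total=5.00, V=3.40; Q4=13.60, Q2=3.40; dissipated=27.225

Answer: 3.40 V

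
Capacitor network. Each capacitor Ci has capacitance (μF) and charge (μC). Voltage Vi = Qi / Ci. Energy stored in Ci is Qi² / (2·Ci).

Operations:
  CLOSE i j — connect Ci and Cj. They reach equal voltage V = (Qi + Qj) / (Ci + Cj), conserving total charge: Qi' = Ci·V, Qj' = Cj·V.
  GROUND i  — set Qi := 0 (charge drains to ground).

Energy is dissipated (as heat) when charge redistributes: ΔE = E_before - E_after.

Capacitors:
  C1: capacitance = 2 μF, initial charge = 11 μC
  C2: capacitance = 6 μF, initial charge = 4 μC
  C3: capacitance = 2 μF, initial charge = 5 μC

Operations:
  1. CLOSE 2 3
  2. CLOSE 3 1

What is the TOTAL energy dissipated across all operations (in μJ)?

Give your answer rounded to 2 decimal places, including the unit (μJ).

Initial: C1(2μF, Q=11μC, V=5.50V), C2(6μF, Q=4μC, V=0.67V), C3(2μF, Q=5μC, V=2.50V)
Op 1: CLOSE 2-3: Q_total=9.00, C_total=8.00, V=1.12; Q2=6.75, Q3=2.25; dissipated=2.521
Op 2: CLOSE 3-1: Q_total=13.25, C_total=4.00, V=3.31; Q3=6.62, Q1=6.62; dissipated=9.570
Total dissipated: 12.091 μJ

Answer: 12.09 μJ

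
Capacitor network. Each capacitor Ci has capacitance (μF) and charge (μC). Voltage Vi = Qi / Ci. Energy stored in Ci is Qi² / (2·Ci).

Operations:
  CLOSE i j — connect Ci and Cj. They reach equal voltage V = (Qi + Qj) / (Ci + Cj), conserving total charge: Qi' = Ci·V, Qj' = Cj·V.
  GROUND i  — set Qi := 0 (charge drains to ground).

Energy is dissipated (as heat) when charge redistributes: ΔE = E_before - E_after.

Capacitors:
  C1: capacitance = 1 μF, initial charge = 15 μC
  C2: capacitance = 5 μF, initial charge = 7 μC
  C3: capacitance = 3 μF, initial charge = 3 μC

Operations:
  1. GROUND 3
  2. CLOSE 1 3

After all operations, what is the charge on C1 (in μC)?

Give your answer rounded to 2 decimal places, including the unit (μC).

Initial: C1(1μF, Q=15μC, V=15.00V), C2(5μF, Q=7μC, V=1.40V), C3(3μF, Q=3μC, V=1.00V)
Op 1: GROUND 3: Q3=0; energy lost=1.500
Op 2: CLOSE 1-3: Q_total=15.00, C_total=4.00, V=3.75; Q1=3.75, Q3=11.25; dissipated=84.375
Final charges: Q1=3.75, Q2=7.00, Q3=11.25

Answer: 3.75 μC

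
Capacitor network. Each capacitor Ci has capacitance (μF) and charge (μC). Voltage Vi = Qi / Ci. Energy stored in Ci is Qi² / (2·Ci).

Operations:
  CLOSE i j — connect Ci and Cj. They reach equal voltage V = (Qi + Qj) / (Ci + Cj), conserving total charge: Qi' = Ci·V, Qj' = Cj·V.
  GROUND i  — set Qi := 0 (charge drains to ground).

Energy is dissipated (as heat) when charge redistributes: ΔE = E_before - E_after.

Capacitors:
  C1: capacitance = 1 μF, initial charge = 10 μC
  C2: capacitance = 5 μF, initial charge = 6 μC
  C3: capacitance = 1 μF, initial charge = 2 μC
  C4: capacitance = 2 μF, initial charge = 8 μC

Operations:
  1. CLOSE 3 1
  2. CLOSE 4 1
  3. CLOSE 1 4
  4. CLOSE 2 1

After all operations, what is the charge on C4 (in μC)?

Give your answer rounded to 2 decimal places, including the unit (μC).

Answer: 9.33 μC

Derivation:
Initial: C1(1μF, Q=10μC, V=10.00V), C2(5μF, Q=6μC, V=1.20V), C3(1μF, Q=2μC, V=2.00V), C4(2μF, Q=8μC, V=4.00V)
Op 1: CLOSE 3-1: Q_total=12.00, C_total=2.00, V=6.00; Q3=6.00, Q1=6.00; dissipated=16.000
Op 2: CLOSE 4-1: Q_total=14.00, C_total=3.00, V=4.67; Q4=9.33, Q1=4.67; dissipated=1.333
Op 3: CLOSE 1-4: Q_total=14.00, C_total=3.00, V=4.67; Q1=4.67, Q4=9.33; dissipated=0.000
Op 4: CLOSE 2-1: Q_total=10.67, C_total=6.00, V=1.78; Q2=8.89, Q1=1.78; dissipated=5.007
Final charges: Q1=1.78, Q2=8.89, Q3=6.00, Q4=9.33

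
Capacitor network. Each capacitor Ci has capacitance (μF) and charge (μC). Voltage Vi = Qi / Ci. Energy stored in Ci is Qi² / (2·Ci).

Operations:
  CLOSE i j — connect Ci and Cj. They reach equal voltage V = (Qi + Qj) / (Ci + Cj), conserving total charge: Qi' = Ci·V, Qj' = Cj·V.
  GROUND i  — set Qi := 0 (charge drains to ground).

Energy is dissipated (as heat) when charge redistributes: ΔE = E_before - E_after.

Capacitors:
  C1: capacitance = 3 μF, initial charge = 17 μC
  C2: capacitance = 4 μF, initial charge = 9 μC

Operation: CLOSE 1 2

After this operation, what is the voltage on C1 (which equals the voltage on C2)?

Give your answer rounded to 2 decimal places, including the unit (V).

Answer: 3.71 V

Derivation:
Initial: C1(3μF, Q=17μC, V=5.67V), C2(4μF, Q=9μC, V=2.25V)
Op 1: CLOSE 1-2: Q_total=26.00, C_total=7.00, V=3.71; Q1=11.14, Q2=14.86; dissipated=10.006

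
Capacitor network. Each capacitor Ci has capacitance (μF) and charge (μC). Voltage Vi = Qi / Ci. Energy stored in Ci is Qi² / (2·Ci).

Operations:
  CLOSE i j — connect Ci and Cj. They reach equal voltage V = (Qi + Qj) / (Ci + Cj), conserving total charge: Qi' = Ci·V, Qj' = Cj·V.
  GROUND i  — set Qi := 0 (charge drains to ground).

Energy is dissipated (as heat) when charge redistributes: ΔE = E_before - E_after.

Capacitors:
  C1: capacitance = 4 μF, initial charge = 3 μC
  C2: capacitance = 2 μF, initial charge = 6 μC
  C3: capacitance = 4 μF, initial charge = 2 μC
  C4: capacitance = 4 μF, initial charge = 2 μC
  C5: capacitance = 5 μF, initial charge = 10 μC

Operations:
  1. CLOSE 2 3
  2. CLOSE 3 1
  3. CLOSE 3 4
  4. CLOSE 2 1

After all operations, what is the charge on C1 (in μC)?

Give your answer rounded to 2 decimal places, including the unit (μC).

Answer: 4.56 μC

Derivation:
Initial: C1(4μF, Q=3μC, V=0.75V), C2(2μF, Q=6μC, V=3.00V), C3(4μF, Q=2μC, V=0.50V), C4(4μF, Q=2μC, V=0.50V), C5(5μF, Q=10μC, V=2.00V)
Op 1: CLOSE 2-3: Q_total=8.00, C_total=6.00, V=1.33; Q2=2.67, Q3=5.33; dissipated=4.167
Op 2: CLOSE 3-1: Q_total=8.33, C_total=8.00, V=1.04; Q3=4.17, Q1=4.17; dissipated=0.340
Op 3: CLOSE 3-4: Q_total=6.17, C_total=8.00, V=0.77; Q3=3.08, Q4=3.08; dissipated=0.293
Op 4: CLOSE 2-1: Q_total=6.83, C_total=6.00, V=1.14; Q2=2.28, Q1=4.56; dissipated=0.057
Final charges: Q1=4.56, Q2=2.28, Q3=3.08, Q4=3.08, Q5=10.00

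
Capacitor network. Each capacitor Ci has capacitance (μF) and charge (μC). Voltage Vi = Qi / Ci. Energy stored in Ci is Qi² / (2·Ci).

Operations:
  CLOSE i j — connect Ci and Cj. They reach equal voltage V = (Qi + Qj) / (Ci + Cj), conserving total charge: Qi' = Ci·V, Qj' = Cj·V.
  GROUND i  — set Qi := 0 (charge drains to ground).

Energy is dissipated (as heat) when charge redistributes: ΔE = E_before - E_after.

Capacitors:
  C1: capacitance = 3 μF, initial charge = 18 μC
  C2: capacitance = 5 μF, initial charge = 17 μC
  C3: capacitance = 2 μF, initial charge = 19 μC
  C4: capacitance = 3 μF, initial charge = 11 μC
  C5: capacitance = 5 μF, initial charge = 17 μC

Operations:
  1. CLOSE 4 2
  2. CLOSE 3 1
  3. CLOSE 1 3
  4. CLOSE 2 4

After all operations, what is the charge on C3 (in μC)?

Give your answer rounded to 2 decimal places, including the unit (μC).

Initial: C1(3μF, Q=18μC, V=6.00V), C2(5μF, Q=17μC, V=3.40V), C3(2μF, Q=19μC, V=9.50V), C4(3μF, Q=11μC, V=3.67V), C5(5μF, Q=17μC, V=3.40V)
Op 1: CLOSE 4-2: Q_total=28.00, C_total=8.00, V=3.50; Q4=10.50, Q2=17.50; dissipated=0.067
Op 2: CLOSE 3-1: Q_total=37.00, C_total=5.00, V=7.40; Q3=14.80, Q1=22.20; dissipated=7.350
Op 3: CLOSE 1-3: Q_total=37.00, C_total=5.00, V=7.40; Q1=22.20, Q3=14.80; dissipated=0.000
Op 4: CLOSE 2-4: Q_total=28.00, C_total=8.00, V=3.50; Q2=17.50, Q4=10.50; dissipated=0.000
Final charges: Q1=22.20, Q2=17.50, Q3=14.80, Q4=10.50, Q5=17.00

Answer: 14.80 μC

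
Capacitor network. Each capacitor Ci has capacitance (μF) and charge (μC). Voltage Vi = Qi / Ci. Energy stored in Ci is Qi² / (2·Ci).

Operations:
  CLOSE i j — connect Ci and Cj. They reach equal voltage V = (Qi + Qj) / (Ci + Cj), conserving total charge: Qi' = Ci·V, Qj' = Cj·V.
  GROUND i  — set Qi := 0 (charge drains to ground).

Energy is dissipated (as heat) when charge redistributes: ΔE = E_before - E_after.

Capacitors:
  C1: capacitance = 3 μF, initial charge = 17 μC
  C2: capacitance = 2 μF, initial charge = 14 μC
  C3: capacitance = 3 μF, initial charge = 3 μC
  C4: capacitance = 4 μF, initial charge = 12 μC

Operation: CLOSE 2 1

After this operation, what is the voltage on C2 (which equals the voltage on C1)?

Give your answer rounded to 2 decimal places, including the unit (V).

Answer: 6.20 V

Derivation:
Initial: C1(3μF, Q=17μC, V=5.67V), C2(2μF, Q=14μC, V=7.00V), C3(3μF, Q=3μC, V=1.00V), C4(4μF, Q=12μC, V=3.00V)
Op 1: CLOSE 2-1: Q_total=31.00, C_total=5.00, V=6.20; Q2=12.40, Q1=18.60; dissipated=1.067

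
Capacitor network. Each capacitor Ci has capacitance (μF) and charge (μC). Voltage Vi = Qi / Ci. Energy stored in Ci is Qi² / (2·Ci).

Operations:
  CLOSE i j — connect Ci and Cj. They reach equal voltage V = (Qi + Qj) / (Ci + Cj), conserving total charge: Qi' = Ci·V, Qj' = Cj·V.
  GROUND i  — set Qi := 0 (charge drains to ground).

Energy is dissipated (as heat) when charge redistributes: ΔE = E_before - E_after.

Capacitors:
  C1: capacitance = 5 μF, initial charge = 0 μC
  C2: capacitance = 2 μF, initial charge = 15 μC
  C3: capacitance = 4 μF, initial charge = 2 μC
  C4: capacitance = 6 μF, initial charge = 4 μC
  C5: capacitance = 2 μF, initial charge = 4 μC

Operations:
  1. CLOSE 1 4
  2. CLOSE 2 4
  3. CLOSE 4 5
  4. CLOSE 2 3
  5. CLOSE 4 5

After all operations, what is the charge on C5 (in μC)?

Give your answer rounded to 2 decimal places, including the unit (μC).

Initial: C1(5μF, Q=0μC, V=0.00V), C2(2μF, Q=15μC, V=7.50V), C3(4μF, Q=2μC, V=0.50V), C4(6μF, Q=4μC, V=0.67V), C5(2μF, Q=4μC, V=2.00V)
Op 1: CLOSE 1-4: Q_total=4.00, C_total=11.00, V=0.36; Q1=1.82, Q4=2.18; dissipated=0.606
Op 2: CLOSE 2-4: Q_total=17.18, C_total=8.00, V=2.15; Q2=4.30, Q4=12.89; dissipated=38.196
Op 3: CLOSE 4-5: Q_total=16.89, C_total=8.00, V=2.11; Q4=12.66, Q5=4.22; dissipated=0.016
Op 4: CLOSE 2-3: Q_total=6.30, C_total=6.00, V=1.05; Q2=2.10, Q3=4.20; dissipated=1.810
Op 5: CLOSE 4-5: Q_total=16.89, C_total=8.00, V=2.11; Q4=12.66, Q5=4.22; dissipated=0.000
Final charges: Q1=1.82, Q2=2.10, Q3=4.20, Q4=12.66, Q5=4.22

Answer: 4.22 μC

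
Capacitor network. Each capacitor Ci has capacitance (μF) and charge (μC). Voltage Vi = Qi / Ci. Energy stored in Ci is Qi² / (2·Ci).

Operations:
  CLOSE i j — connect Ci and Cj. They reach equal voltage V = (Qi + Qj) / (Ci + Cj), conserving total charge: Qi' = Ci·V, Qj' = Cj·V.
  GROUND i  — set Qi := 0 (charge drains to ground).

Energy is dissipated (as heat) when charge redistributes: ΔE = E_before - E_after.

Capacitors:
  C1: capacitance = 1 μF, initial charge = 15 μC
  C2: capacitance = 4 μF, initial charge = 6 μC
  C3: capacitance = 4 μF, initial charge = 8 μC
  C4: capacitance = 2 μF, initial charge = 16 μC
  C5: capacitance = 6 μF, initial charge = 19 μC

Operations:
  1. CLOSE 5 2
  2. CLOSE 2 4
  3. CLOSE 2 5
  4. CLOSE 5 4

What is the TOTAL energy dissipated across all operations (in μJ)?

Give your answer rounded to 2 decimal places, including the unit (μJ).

Initial: C1(1μF, Q=15μC, V=15.00V), C2(4μF, Q=6μC, V=1.50V), C3(4μF, Q=8μC, V=2.00V), C4(2μF, Q=16μC, V=8.00V), C5(6μF, Q=19μC, V=3.17V)
Op 1: CLOSE 5-2: Q_total=25.00, C_total=10.00, V=2.50; Q5=15.00, Q2=10.00; dissipated=3.333
Op 2: CLOSE 2-4: Q_total=26.00, C_total=6.00, V=4.33; Q2=17.33, Q4=8.67; dissipated=20.167
Op 3: CLOSE 2-5: Q_total=32.33, C_total=10.00, V=3.23; Q2=12.93, Q5=19.40; dissipated=4.033
Op 4: CLOSE 5-4: Q_total=28.07, C_total=8.00, V=3.51; Q5=21.05, Q4=7.02; dissipated=0.907
Total dissipated: 28.441 μJ

Answer: 28.44 μJ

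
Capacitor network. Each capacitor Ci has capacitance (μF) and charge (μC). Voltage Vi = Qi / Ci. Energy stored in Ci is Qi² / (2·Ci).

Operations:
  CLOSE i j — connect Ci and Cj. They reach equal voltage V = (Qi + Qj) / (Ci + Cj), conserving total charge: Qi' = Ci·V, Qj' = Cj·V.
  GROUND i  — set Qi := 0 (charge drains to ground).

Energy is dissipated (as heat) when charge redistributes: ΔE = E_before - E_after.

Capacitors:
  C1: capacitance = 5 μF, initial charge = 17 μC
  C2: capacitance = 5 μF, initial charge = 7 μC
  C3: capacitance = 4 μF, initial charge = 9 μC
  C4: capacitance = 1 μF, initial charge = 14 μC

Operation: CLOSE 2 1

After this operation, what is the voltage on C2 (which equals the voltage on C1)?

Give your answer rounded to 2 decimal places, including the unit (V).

Answer: 2.40 V

Derivation:
Initial: C1(5μF, Q=17μC, V=3.40V), C2(5μF, Q=7μC, V=1.40V), C3(4μF, Q=9μC, V=2.25V), C4(1μF, Q=14μC, V=14.00V)
Op 1: CLOSE 2-1: Q_total=24.00, C_total=10.00, V=2.40; Q2=12.00, Q1=12.00; dissipated=5.000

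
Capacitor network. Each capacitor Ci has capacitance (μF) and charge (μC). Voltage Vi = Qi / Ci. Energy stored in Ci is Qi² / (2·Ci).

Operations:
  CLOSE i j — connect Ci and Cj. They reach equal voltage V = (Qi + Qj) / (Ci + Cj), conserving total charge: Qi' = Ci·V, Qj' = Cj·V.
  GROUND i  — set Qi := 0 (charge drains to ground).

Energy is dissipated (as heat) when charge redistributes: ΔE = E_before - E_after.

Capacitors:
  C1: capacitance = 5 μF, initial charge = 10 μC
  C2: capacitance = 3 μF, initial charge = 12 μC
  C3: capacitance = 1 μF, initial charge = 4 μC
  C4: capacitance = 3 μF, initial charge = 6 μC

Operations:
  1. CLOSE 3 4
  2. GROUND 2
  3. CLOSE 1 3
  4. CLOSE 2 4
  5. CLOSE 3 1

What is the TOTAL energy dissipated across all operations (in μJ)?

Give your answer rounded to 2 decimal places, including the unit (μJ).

Initial: C1(5μF, Q=10μC, V=2.00V), C2(3μF, Q=12μC, V=4.00V), C3(1μF, Q=4μC, V=4.00V), C4(3μF, Q=6μC, V=2.00V)
Op 1: CLOSE 3-4: Q_total=10.00, C_total=4.00, V=2.50; Q3=2.50, Q4=7.50; dissipated=1.500
Op 2: GROUND 2: Q2=0; energy lost=24.000
Op 3: CLOSE 1-3: Q_total=12.50, C_total=6.00, V=2.08; Q1=10.42, Q3=2.08; dissipated=0.104
Op 4: CLOSE 2-4: Q_total=7.50, C_total=6.00, V=1.25; Q2=3.75, Q4=3.75; dissipated=4.688
Op 5: CLOSE 3-1: Q_total=12.50, C_total=6.00, V=2.08; Q3=2.08, Q1=10.42; dissipated=0.000
Total dissipated: 30.292 μJ

Answer: 30.29 μJ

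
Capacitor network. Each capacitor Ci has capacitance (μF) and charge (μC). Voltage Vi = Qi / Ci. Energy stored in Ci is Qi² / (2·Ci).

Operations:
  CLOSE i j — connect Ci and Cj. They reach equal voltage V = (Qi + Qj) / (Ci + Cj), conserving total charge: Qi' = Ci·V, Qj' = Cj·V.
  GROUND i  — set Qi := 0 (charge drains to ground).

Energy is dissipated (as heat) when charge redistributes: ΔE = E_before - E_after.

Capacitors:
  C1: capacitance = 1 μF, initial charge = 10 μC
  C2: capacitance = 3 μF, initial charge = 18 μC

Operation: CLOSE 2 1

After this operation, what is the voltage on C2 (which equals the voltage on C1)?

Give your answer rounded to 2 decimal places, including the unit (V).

Answer: 7.00 V

Derivation:
Initial: C1(1μF, Q=10μC, V=10.00V), C2(3μF, Q=18μC, V=6.00V)
Op 1: CLOSE 2-1: Q_total=28.00, C_total=4.00, V=7.00; Q2=21.00, Q1=7.00; dissipated=6.000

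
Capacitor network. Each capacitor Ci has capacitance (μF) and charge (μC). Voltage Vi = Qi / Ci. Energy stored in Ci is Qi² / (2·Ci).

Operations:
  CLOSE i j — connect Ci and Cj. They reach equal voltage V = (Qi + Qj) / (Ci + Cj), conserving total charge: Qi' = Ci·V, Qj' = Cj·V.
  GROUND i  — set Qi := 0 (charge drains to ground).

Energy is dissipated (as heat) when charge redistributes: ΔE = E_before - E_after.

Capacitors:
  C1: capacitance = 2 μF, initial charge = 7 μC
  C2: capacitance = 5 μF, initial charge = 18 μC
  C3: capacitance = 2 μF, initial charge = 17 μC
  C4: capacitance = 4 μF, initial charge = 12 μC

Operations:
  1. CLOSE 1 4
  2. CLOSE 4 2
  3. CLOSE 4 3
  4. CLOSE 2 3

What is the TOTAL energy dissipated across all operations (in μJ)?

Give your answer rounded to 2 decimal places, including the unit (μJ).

Answer: 19.72 μJ

Derivation:
Initial: C1(2μF, Q=7μC, V=3.50V), C2(5μF, Q=18μC, V=3.60V), C3(2μF, Q=17μC, V=8.50V), C4(4μF, Q=12μC, V=3.00V)
Op 1: CLOSE 1-4: Q_total=19.00, C_total=6.00, V=3.17; Q1=6.33, Q4=12.67; dissipated=0.167
Op 2: CLOSE 4-2: Q_total=30.67, C_total=9.00, V=3.41; Q4=13.63, Q2=17.04; dissipated=0.209
Op 3: CLOSE 4-3: Q_total=30.63, C_total=6.00, V=5.10; Q4=20.42, Q3=10.21; dissipated=17.290
Op 4: CLOSE 2-3: Q_total=27.25, C_total=7.00, V=3.89; Q2=19.46, Q3=7.78; dissipated=2.058
Total dissipated: 19.723 μJ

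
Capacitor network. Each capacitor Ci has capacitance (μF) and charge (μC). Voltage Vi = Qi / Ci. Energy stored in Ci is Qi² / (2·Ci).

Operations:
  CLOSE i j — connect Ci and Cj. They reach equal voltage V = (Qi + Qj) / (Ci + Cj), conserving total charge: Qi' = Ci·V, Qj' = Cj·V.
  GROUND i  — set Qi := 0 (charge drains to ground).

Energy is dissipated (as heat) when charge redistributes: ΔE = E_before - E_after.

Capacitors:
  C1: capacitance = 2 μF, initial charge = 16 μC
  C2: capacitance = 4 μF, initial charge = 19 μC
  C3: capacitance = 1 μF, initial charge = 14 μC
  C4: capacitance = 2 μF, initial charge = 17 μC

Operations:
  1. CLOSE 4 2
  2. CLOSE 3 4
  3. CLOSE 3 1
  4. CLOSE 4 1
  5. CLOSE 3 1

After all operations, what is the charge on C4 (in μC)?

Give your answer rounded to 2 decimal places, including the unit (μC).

Answer: 16.89 μC

Derivation:
Initial: C1(2μF, Q=16μC, V=8.00V), C2(4μF, Q=19μC, V=4.75V), C3(1μF, Q=14μC, V=14.00V), C4(2μF, Q=17μC, V=8.50V)
Op 1: CLOSE 4-2: Q_total=36.00, C_total=6.00, V=6.00; Q4=12.00, Q2=24.00; dissipated=9.375
Op 2: CLOSE 3-4: Q_total=26.00, C_total=3.00, V=8.67; Q3=8.67, Q4=17.33; dissipated=21.333
Op 3: CLOSE 3-1: Q_total=24.67, C_total=3.00, V=8.22; Q3=8.22, Q1=16.44; dissipated=0.148
Op 4: CLOSE 4-1: Q_total=33.78, C_total=4.00, V=8.44; Q4=16.89, Q1=16.89; dissipated=0.099
Op 5: CLOSE 3-1: Q_total=25.11, C_total=3.00, V=8.37; Q3=8.37, Q1=16.74; dissipated=0.016
Final charges: Q1=16.74, Q2=24.00, Q3=8.37, Q4=16.89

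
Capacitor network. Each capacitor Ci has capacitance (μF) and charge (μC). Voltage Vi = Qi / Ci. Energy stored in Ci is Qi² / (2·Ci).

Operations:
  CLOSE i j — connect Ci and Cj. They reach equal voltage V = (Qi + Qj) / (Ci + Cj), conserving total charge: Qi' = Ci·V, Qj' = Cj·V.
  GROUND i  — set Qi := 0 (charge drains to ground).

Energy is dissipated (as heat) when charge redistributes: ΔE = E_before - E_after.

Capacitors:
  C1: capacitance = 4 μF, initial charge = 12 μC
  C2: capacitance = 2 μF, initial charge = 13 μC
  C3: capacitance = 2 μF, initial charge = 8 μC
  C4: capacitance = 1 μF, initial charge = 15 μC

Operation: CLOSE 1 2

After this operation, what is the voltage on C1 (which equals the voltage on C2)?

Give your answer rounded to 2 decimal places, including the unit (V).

Initial: C1(4μF, Q=12μC, V=3.00V), C2(2μF, Q=13μC, V=6.50V), C3(2μF, Q=8μC, V=4.00V), C4(1μF, Q=15μC, V=15.00V)
Op 1: CLOSE 1-2: Q_total=25.00, C_total=6.00, V=4.17; Q1=16.67, Q2=8.33; dissipated=8.167

Answer: 4.17 V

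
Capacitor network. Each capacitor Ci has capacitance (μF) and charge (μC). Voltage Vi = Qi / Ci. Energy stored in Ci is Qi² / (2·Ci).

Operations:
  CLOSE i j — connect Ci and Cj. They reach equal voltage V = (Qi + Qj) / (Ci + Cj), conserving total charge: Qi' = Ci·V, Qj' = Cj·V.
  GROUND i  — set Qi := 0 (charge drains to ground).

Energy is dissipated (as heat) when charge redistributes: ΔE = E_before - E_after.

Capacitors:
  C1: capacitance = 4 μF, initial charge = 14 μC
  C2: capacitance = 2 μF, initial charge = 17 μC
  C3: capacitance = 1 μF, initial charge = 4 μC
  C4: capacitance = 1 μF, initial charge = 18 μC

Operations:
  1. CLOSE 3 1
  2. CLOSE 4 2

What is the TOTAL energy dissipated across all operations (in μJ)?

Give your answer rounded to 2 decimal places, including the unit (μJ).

Initial: C1(4μF, Q=14μC, V=3.50V), C2(2μF, Q=17μC, V=8.50V), C3(1μF, Q=4μC, V=4.00V), C4(1μF, Q=18μC, V=18.00V)
Op 1: CLOSE 3-1: Q_total=18.00, C_total=5.00, V=3.60; Q3=3.60, Q1=14.40; dissipated=0.100
Op 2: CLOSE 4-2: Q_total=35.00, C_total=3.00, V=11.67; Q4=11.67, Q2=23.33; dissipated=30.083
Total dissipated: 30.183 μJ

Answer: 30.18 μJ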